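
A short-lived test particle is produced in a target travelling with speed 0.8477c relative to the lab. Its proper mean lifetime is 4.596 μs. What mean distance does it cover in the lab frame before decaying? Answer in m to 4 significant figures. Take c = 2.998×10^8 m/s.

γ = 1/√(1 − 0.8477²) = 1.88510
Dilated lifetime: Δt = γτ₀ = 1.88510 × 4.596 μs = 8.66392 μs
d = vΔt = 0.8477c × 8.66392 μs = 2.54140×10^8 m/s × 8.66392×10^-6 s = 2202 m

d ≈ 2202 m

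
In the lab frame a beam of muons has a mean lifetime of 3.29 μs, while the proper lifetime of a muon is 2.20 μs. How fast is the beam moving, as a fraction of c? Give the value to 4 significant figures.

β ≈ 0.7435

γ = Δt/τ₀ = 3.29/2.20 = 1.49545
β = √(1 − 1/γ²) = √(1 − 1/1.49545²) = 0.7435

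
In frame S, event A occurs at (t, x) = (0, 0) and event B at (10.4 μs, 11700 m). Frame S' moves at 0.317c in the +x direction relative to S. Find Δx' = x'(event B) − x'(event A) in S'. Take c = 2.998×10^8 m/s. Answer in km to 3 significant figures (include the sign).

γ = 1/√(1 − 0.317²) = 1.0544
Δx' = γ(Δx − vΔt) = 1.0544 × (11700 m − 0.317×(2.998×10^8 m/s)×10.4×10^-6 s)
= 1.0544 × (10712 m) = 11.3 km

Δx' ≈ 11.3 km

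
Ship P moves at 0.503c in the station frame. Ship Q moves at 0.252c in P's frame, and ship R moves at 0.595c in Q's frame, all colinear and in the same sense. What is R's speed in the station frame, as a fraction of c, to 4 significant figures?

Compose boost 2: (0.252 + 0.503)/(1 + 0.252×0.503) = 0.7550/1.12676 = 0.670065
Compose boost 3: (0.595 + 0.670065)/(1 + 0.595×0.670065) = 1.26507/1.39869 = 0.9045

u ≈ 0.9045c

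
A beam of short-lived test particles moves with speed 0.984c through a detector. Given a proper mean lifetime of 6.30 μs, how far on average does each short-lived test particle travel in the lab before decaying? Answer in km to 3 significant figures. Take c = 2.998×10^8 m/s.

γ = 1/√(1 − 0.984²) = 5.6127
Dilated lifetime: Δt = γτ₀ = 5.6127 × 6.30 μs = 35.360 μs
d = vΔt = 0.984c × 35.360 μs = 2.9500×10^8 m/s × 3.5360×10^-5 s = 10.4 km

d ≈ 10.4 km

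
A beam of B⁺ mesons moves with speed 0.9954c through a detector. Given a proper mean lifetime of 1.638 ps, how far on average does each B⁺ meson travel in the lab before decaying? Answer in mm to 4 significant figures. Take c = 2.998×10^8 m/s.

d ≈ 5.102 mm

γ = 1/√(1 − 0.9954²) = 10.4377
Dilated lifetime: Δt = γτ₀ = 10.4377 × 1.638 ps = 17.0970 ps
d = vΔt = 0.9954c × 17.0970 ps = 2.98421×10^8 m/s × 1.70970×10^-11 s = 5.102 mm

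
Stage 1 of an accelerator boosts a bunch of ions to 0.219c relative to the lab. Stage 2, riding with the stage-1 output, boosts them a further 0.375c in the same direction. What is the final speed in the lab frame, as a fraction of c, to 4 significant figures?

u ≈ 0.5489c

Compose boost 2: (0.375 + 0.219)/(1 + 0.375×0.219) = 0.5940/1.08213 = 0.5489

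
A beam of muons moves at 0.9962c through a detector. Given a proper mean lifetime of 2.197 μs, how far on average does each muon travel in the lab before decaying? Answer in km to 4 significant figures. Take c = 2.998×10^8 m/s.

d ≈ 7.534 km

γ = 1/√(1 − 0.9962²) = 11.4817
Dilated lifetime: Δt = γτ₀ = 11.4817 × 2.197 μs = 25.2253 μs
d = vΔt = 0.9962c × 25.2253 μs = 2.98661×10^8 m/s × 2.52253×10^-5 s = 7.534 km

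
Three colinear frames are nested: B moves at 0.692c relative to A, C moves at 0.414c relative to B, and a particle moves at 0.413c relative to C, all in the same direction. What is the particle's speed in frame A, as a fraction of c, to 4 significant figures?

Compose boost 2: (0.414 + 0.692)/(1 + 0.414×0.692) = 1.106/1.28649 = 0.859705
Compose boost 3: (0.413 + 0.859705)/(1 + 0.413×0.859705) = 1.27270/1.35506 = 0.9392

u ≈ 0.9392c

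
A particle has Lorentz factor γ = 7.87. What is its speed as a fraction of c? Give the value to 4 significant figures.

β = √(1 − 1/γ²) = √(1 − 1/7.87²) = √(0.983855) = 0.9919

β ≈ 0.9919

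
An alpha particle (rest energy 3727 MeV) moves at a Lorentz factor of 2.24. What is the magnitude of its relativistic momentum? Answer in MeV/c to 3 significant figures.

p ≈ 7470 MeV/c

β = √(1 − 1/γ²) = √(1 − 1/2.24²) = 0.89482
p = γβm₀c = 2.24 × 0.89482 × 3727 MeV/c = 7470 MeV/c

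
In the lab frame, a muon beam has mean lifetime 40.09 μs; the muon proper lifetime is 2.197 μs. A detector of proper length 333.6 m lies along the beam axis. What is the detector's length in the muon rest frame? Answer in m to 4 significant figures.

Time dilation ⇒ γ = Δt/τ₀ = 40.09/2.197 = 18.2476
Length contraction: L = L₀/γ = 333.6/18.2476 = 18.28 m

L ≈ 18.28 m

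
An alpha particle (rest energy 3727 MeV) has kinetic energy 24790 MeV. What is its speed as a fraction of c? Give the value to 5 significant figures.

β ≈ 0.99142

γ = 1 + K/(m₀c²) = 1 + 24790/3727 = 7.651462
β = √(1 − 1/γ²) = 0.99142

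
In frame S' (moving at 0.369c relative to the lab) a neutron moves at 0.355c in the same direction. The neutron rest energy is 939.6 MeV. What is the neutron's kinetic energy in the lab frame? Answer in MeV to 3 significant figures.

u_lab = (0.355 + 0.369)/(1 + 0.355×0.369) = 0.640144
γ = 1/√(1 − 0.640144²) = 1.3017
K = (γ − 1)m₀c² = (1.3017 − 1) × 939.6 = 0.30165 × 939.6 = 283 MeV

K ≈ 283 MeV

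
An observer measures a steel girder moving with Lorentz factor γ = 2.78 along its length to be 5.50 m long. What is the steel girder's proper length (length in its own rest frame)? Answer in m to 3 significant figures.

L₀ ≈ 15.3 m

γ = 2.78 (given)
L₀ = γL = 2.78 × 5.50 = 15.3 m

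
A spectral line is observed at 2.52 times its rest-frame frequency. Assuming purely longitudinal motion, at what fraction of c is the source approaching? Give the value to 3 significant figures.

β ≈ 0.728

f_obs/f_src = √((1+β)/(1−β)) = 2.52  ⇒  (1+β)/(1−β) = 6.3504
β = |1 − D²|/(1 + D²) = |1 − 6.3504|/(1 + 6.3504) = 0.728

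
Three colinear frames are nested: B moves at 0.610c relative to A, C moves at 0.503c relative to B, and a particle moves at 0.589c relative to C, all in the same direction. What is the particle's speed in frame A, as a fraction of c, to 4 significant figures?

u ≈ 0.9594c

Compose boost 2: (0.503 + 0.610)/(1 + 0.503×0.610) = 1.113/1.30683 = 0.851679
Compose boost 3: (0.589 + 0.851679)/(1 + 0.589×0.851679) = 1.44068/1.50164 = 0.9594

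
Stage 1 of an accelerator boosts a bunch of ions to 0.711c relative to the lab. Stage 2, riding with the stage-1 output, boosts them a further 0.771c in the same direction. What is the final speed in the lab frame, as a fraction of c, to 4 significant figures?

u ≈ 0.9573c

Compose boost 2: (0.771 + 0.711)/(1 + 0.771×0.711) = 1.482/1.54818 = 0.9573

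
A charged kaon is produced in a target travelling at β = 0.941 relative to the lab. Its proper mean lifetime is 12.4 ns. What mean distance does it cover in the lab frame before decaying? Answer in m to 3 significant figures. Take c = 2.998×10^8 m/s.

d ≈ 10.3 m

γ = 1/√(1 − 0.941²) = 2.9550
Dilated lifetime: Δt = γτ₀ = 2.9550 × 12.4 ns = 36.642 ns
d = vΔt = 0.941c × 36.642 ns = 2.8211×10^8 m/s × 3.6642×10^-8 s = 10.3 m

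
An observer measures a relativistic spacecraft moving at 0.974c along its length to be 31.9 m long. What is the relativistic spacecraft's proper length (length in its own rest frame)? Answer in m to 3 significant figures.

γ = 1/√(1 − 0.974²) = 4.4141
L₀ = γL = 4.4141 × 31.9 = 141 m

L₀ ≈ 141 m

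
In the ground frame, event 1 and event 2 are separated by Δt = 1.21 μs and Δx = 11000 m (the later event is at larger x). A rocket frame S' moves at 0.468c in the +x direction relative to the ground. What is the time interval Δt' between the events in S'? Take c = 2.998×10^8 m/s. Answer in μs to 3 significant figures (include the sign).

Δt' ≈ -18.1 μs

γ = 1/√(1 − 0.468²) = 1.1316
Δt' = γ(Δt − vΔx/c²) = 1.1316 × (1.21 μs − 0.468×11000 m / (2.998×10^8 m/s))
= 1.1316 × (-15.961 μs) = -18.1 μs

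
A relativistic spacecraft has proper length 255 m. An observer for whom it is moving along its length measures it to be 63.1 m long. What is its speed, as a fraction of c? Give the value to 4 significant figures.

γ = L₀/L = 255/63.1 = 4.04120
β = √(1 − 1/γ²) = 0.9689

β ≈ 0.9689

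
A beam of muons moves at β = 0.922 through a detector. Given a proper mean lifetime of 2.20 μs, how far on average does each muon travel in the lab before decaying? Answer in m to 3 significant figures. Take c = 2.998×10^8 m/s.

d ≈ 1570 m

γ = 1/√(1 − 0.922²) = 2.5827
Dilated lifetime: Δt = γτ₀ = 2.5827 × 2.20 μs = 5.6820 μs
d = vΔt = 0.922c × 5.6820 μs = 2.7642×10^8 m/s × 5.6820×10^-6 s = 1570 m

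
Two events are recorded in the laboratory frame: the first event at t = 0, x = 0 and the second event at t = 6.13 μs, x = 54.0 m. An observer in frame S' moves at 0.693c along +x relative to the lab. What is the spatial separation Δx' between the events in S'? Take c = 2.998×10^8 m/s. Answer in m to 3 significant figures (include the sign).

γ = 1/√(1 − 0.693²) = 1.3871
Δx' = γ(Δx − vΔt) = 1.3871 × (54.0 m − 0.693×(2.998×10^8 m/s)×6.13×10^-6 s)
= 1.3871 × (-1219.6 m) = -1690 m

Δx' ≈ -1690 m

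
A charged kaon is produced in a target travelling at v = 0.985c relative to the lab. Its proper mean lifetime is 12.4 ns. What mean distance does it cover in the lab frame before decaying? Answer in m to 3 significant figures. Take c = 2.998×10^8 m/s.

d ≈ 21.2 m

γ = 1/√(1 − 0.985²) = 5.7953
Dilated lifetime: Δt = γτ₀ = 5.7953 × 12.4 ns = 71.861 ns
d = vΔt = 0.985c × 71.861 ns = 2.9530×10^8 m/s × 7.1861×10^-8 s = 21.2 m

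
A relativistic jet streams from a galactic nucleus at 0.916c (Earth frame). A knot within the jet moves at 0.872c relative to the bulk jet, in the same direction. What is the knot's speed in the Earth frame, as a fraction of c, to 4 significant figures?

Relativistic velocity addition: u = (u' + v)/(1 + u'v/c²)
= (0.872 + 0.916)/(1 + 0.872×0.916) = 1.788/1.79875 = 0.9940

u ≈ 0.9940c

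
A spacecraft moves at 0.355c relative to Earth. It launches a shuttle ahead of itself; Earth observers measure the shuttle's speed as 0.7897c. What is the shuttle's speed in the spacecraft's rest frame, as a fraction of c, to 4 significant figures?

u' ≈ 0.6040c

Inverse velocity addition: u' = (u − v)/(1 − uv/c²)
= (0.7897 − 0.355)/(1 − 0.7897×0.355) = 0.4347/0.719657 = 0.6040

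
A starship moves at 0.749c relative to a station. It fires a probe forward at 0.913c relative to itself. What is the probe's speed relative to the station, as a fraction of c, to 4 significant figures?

Relativistic velocity addition: u = (u' + v)/(1 + u'v/c²)
= (0.913 + 0.749)/(1 + 0.913×0.749) = 1.662/1.68384 = 0.9870

u ≈ 0.9870c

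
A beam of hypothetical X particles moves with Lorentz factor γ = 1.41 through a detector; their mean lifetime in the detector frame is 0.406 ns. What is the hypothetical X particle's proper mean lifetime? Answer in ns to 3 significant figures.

γ = 1.41 (given)
Proper time: τ₀ = Δt/γ = 0.406/1.41 = 0.288 ns

τ₀ ≈ 0.288 ns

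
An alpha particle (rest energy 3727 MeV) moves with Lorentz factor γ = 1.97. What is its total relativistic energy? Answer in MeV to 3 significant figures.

γ = 1.97 (given)
E = γm₀c² = 1.97 × 3727 MeV = 7340 MeV

E ≈ 7340 MeV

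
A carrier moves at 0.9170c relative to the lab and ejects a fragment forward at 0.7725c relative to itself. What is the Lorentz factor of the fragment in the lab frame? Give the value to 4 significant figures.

γ ≈ 6.745

u_lab = (0.7725 + 0.9170)/(1 + 0.7725×0.9170) = 1.6895/1.708382 = 0.9889471
γ = 1/√(1 − 0.9889471²) = 6.745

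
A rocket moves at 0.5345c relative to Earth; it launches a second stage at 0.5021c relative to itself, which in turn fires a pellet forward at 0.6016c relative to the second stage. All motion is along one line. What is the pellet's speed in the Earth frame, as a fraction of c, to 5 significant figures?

Compose boost 2: (0.5021 + 0.5345)/(1 + 0.5021×0.5345) = 1.0366/1.268372 = 0.8172678
Compose boost 3: (0.6016 + 0.8172678)/(1 + 0.6016×0.8172678) = 1.418868/1.491668 = 0.95120

u ≈ 0.95120c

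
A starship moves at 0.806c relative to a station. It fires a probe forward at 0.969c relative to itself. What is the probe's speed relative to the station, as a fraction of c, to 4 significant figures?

Relativistic velocity addition: u = (u' + v)/(1 + u'v/c²)
= (0.969 + 0.806)/(1 + 0.969×0.806) = 1.775/1.78101 = 0.9966

u ≈ 0.9966c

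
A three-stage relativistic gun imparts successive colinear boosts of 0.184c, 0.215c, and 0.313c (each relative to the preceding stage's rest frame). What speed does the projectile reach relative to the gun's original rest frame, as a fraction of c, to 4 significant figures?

Compose boost 2: (0.215 + 0.184)/(1 + 0.215×0.184) = 0.3990/1.03956 = 0.383816
Compose boost 3: (0.313 + 0.383816)/(1 + 0.313×0.383816) = 0.696816/1.12013 = 0.6221

u ≈ 0.6221c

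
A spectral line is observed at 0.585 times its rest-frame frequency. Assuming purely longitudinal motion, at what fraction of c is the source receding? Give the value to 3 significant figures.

f_obs/f_src = √((1−β)/(1+β)) = 0.585  ⇒  (1−β)/(1+β) = 0.34222
β = |1 − D²|/(1 + D²) = |1 − 0.34222|/(1 + 0.34222) = 0.490

β ≈ 0.490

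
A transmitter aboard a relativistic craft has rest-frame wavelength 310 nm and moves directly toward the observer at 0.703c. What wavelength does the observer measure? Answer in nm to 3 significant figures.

Relativistic Doppler: λ_obs = λ_src √((1−β)/(1+β))
= 310 × √(0.29700/1.7030) = 310 × 0.41761 = 129 nm

λ_obs ≈ 129 nm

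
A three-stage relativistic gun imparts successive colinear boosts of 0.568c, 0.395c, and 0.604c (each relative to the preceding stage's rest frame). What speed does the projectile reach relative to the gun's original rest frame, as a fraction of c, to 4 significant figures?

Compose boost 2: (0.395 + 0.568)/(1 + 0.395×0.568) = 0.9630/1.22436 = 0.786533
Compose boost 3: (0.604 + 0.786533)/(1 + 0.604×0.786533) = 1.39053/1.47507 = 0.9427

u ≈ 0.9427c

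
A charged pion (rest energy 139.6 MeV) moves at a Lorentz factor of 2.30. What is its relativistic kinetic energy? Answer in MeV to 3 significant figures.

γ = 2.30 (given)
K = (γ − 1)m₀c² = (2.30 − 1) × 139.6 MeV = 1.3000 × 139.6 MeV = 181 MeV

K ≈ 181 MeV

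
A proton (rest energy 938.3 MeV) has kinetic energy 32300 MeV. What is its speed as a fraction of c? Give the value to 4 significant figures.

β ≈ 0.9996

γ = 1 + K/(m₀c²) = 1 + 32300/938.3 = 35.4240
β = √(1 − 1/γ²) = 0.9996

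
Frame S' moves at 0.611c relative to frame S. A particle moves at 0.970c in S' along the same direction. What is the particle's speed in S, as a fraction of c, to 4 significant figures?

Relativistic velocity addition: u = (u' + v)/(1 + u'v/c²)
= (0.970 + 0.611)/(1 + 0.970×0.611) = 1.581/1.59267 = 0.9927

u ≈ 0.9927c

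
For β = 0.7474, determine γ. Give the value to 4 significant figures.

γ ≈ 1.505

γ = 1/√(1 − β²) = 1/√(1 − 0.7474²) = 1/√(0.441393) = 1.505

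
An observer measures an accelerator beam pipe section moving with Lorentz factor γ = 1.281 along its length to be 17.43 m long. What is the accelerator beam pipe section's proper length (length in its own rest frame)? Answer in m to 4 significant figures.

L₀ ≈ 22.33 m

γ = 1.281 (given)
L₀ = γL = 1.281 × 17.43 = 22.33 m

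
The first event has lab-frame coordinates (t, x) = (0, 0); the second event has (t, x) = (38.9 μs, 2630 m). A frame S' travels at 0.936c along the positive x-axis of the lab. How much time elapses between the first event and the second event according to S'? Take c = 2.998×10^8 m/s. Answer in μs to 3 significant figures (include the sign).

γ = 1/√(1 − 0.936²) = 2.8409
Δt' = γ(Δt − vΔx/c²) = 2.8409 × (38.9 μs − 0.936×2630 m / (2.998×10^8 m/s))
= 2.8409 × (30.689 μs) = 87.2 μs

Δt' ≈ 87.2 μs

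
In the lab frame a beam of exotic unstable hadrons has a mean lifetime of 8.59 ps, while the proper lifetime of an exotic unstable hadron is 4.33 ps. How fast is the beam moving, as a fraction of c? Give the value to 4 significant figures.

γ = Δt/τ₀ = 8.59/4.33 = 1.98383
β = √(1 − 1/γ²) = √(1 − 1/1.98383²) = 0.8637

β ≈ 0.8637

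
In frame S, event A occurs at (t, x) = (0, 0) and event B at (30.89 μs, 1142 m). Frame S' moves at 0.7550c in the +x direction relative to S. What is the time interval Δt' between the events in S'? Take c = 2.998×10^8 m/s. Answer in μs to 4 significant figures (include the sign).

γ = 1/√(1 − 0.7550²) = 1.52503
Δt' = γ(Δt − vΔx/c²) = 1.52503 × (30.89 μs − 0.7550×1142 m / (2.998×10^8 m/s))
= 1.52503 × (28.0140 μs) = 42.72 μs

Δt' ≈ 42.72 μs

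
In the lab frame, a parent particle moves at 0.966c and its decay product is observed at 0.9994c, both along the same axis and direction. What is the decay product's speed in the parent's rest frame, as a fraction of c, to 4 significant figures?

Inverse velocity addition: u' = (u − v)/(1 − uv/c²)
= (0.9994 − 0.966)/(1 − 0.9994×0.966) = 0.03340/0.0345796 = 0.9659

u' ≈ 0.9659c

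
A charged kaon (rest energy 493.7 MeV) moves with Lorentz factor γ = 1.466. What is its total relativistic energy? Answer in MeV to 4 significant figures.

E ≈ 723.8 MeV

γ = 1.466 (given)
E = γm₀c² = 1.466 × 493.7 MeV = 723.8 MeV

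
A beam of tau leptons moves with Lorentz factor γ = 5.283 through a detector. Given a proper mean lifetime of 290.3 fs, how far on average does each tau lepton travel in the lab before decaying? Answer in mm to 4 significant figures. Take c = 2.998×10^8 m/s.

d ≈ 0.4515 mm

β = √(1 − 1/γ²) = √(1 − 1/5.283²) = 0.981922
Dilated lifetime: Δt = γτ₀ = 5.283 × 290.3 fs = 1533.65 fs
d = vΔt = 0.981922c × 1533.65 fs = 2.94380×10^8 m/s × 1.53365×10^-12 s = 0.4515 mm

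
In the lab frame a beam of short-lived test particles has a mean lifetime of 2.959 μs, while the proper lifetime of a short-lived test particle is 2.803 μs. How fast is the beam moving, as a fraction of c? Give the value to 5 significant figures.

γ = Δt/τ₀ = 2.959/2.803 = 1.055655
β = √(1 − 1/γ²) = √(1 − 1/1.055655²) = 0.32041

β ≈ 0.32041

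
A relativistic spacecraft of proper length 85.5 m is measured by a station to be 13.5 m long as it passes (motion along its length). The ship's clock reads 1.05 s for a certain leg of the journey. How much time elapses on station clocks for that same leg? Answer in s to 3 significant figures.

Length contraction ⇒ γ = L₀/L = 85.5/13.5 = 6.3333
Time dilation: Δt = γτ₀ = 6.3333 × 1.05 s = 6.65 s

Δt ≈ 6.65 s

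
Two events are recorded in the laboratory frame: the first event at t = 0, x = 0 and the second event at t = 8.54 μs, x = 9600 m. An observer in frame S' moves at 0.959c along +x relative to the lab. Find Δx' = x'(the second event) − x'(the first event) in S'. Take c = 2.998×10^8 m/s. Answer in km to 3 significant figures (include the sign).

γ = 1/√(1 − 0.959²) = 3.5285
Δx' = γ(Δx − vΔt) = 3.5285 × (9600 m − 0.959×(2.998×10^8 m/s)×8.54×10^-6 s)
= 3.5285 × (7144.7 m) = 25.2 km

Δx' ≈ 25.2 km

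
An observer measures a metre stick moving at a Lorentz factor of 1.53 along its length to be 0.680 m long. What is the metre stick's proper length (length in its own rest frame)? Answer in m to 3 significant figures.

γ = 1.53 (given)
L₀ = γL = 1.53 × 0.680 = 1.04 m

L₀ ≈ 1.04 m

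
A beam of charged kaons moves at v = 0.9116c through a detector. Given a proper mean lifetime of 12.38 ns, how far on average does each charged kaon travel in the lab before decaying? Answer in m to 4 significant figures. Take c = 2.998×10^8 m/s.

d ≈ 8.231 m

γ = 1/√(1 − 0.9116²) = 2.43263
Dilated lifetime: Δt = γτ₀ = 2.43263 × 12.38 ns = 30.1159 ns
d = vΔt = 0.9116c × 30.1159 ns = 2.73298×10^8 m/s × 3.01159×10^-8 s = 8.231 m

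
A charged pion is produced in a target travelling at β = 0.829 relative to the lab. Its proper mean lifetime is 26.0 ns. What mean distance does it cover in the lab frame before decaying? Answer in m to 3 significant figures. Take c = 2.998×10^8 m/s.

d ≈ 11.6 m

γ = 1/√(1 − 0.829²) = 1.7881
Dilated lifetime: Δt = γτ₀ = 1.7881 × 26.0 ns = 46.491 ns
d = vΔt = 0.829c × 46.491 ns = 2.4853×10^8 m/s × 4.6491×10^-8 s = 11.6 m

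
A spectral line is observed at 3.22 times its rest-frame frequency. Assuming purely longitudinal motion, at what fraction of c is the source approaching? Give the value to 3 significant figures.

f_obs/f_src = √((1+β)/(1−β)) = 3.22  ⇒  (1+β)/(1−β) = 10.368
β = |1 − D²|/(1 + D²) = |1 − 10.368|/(1 + 10.368) = 0.824

β ≈ 0.824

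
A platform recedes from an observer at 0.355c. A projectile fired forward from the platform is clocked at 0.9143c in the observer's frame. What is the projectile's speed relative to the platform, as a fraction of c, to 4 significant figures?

u' ≈ 0.8281c

Inverse velocity addition: u' = (u − v)/(1 − uv/c²)
= (0.9143 − 0.355)/(1 − 0.9143×0.355) = 0.5593/0.675423 = 0.8281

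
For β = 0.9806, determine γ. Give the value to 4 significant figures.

γ = 1/√(1 − β²) = 1/√(1 − 0.9806²) = 1/√(0.0384236) = 5.102

γ ≈ 5.102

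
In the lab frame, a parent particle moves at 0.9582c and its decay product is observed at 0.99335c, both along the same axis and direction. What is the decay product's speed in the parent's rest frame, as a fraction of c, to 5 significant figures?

u' ≈ 0.72968c

Inverse velocity addition: u' = (u − v)/(1 − uv/c²)
= (0.99335 − 0.9582)/(1 − 0.99335×0.9582) = 0.035150/0.04817203 = 0.72968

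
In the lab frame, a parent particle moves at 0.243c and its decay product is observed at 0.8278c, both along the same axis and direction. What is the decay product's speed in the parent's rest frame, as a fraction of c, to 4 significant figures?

Inverse velocity addition: u' = (u − v)/(1 − uv/c²)
= (0.8278 − 0.243)/(1 − 0.8278×0.243) = 0.5848/0.798845 = 0.7321

u' ≈ 0.7321c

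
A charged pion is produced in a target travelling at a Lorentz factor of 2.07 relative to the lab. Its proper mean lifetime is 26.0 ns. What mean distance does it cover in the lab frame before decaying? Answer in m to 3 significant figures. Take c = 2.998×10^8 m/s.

d ≈ 14.1 m

β = √(1 − 1/γ²) = √(1 − 1/2.07²) = 0.87557
Dilated lifetime: Δt = γτ₀ = 2.07 × 26.0 ns = 53.820 ns
d = vΔt = 0.87557c × 53.820 ns = 2.6250×10^8 m/s × 5.3820×10^-8 s = 14.1 m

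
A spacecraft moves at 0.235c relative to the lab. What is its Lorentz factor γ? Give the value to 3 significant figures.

γ = 1/√(1 − β²) = 1/√(1 − 0.235²) = 1/√(0.94478) = 1.03

γ ≈ 1.03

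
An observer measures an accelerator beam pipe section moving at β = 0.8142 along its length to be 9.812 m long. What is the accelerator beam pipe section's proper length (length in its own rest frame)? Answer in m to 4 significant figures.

γ = 1/√(1 − 0.8142²) = 1.72240
L₀ = γL = 1.72240 × 9.812 = 16.90 m

L₀ ≈ 16.90 m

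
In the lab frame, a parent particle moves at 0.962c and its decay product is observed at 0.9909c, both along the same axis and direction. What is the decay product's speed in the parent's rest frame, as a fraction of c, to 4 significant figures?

Inverse velocity addition: u' = (u − v)/(1 − uv/c²)
= (0.9909 − 0.962)/(1 − 0.9909×0.962) = 0.02890/0.0467542 = 0.6181

u' ≈ 0.6181c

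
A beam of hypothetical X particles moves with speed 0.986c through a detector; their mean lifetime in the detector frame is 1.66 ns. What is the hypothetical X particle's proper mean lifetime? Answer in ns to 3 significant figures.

γ = 1/√(1 − 0.986²) = 5.9972
Proper time: τ₀ = Δt/γ = 1.66/5.9972 = 0.277 ns

τ₀ ≈ 0.277 ns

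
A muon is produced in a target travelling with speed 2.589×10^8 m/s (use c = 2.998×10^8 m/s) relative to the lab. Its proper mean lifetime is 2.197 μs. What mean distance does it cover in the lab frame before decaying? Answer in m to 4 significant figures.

β = v/c = 2.589×10^8 / 2.998×10^8 = 0.863576
γ = 1/√(1 − 0.863576²) = 1.98326
Dilated lifetime: Δt = γτ₀ = 1.98326 × 2.197 μs = 4.35723 μs
d = vΔt = 0.863576c × 4.35723 μs = 2.58900×10^8 m/s × 4.35723×10^-6 s = 1128 m

d ≈ 1128 m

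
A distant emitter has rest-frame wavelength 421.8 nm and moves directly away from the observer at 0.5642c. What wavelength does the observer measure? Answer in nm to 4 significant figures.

λ_obs ≈ 799.1 nm

Relativistic Doppler: λ_obs = λ_src √((1+β)/(1−β))
= 421.8 × √(1.56420/0.435800) = 421.8 × 1.89453 = 799.1 nm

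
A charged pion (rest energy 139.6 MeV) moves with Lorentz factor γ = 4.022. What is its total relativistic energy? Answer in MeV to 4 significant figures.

E ≈ 561.5 MeV

γ = 4.022 (given)
E = γm₀c² = 4.022 × 139.6 MeV = 561.5 MeV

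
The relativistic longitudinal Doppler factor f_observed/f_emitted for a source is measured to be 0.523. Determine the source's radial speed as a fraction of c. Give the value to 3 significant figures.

β ≈ 0.570

f_obs/f_src = √((1−β)/(1+β)) = 0.523  ⇒  (1−β)/(1+β) = 0.27353
β = |1 − D²|/(1 + D²) = |1 − 0.27353|/(1 + 0.27353) = 0.570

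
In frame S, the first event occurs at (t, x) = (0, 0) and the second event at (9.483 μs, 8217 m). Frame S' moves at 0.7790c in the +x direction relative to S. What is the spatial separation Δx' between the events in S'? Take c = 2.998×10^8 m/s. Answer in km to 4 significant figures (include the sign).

Δx' ≈ 9.573 km

γ = 1/√(1 − 0.7790²) = 1.59484
Δx' = γ(Δx − vΔt) = 1.59484 × (8217 m − 0.7790×(2.998×10^8 m/s)×9.483×10^-6 s)
= 1.59484 × (6002.30 m) = 9.573 km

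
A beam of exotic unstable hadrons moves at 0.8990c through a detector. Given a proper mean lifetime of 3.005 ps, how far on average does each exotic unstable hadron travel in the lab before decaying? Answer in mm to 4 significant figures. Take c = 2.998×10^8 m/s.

d ≈ 1.849 mm

γ = 1/√(1 − 0.8990²) = 2.28337
Dilated lifetime: Δt = γτ₀ = 2.28337 × 3.005 ps = 6.86154 ps
d = vΔt = 0.8990c × 6.86154 ps = 2.69520×10^8 m/s × 6.86154×10^-12 s = 1.849 mm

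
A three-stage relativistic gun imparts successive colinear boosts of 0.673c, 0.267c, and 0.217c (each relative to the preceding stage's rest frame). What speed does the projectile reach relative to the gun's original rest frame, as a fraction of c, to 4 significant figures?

Compose boost 2: (0.267 + 0.673)/(1 + 0.267×0.673) = 0.9400/1.17969 = 0.796819
Compose boost 3: (0.217 + 0.796819)/(1 + 0.217×0.796819) = 1.01382/1.17291 = 0.8644

u ≈ 0.8644c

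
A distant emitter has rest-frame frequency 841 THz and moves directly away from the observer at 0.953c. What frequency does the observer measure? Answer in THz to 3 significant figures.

Relativistic Doppler: f_obs = f_src √((1−β)/(1+β))
= 841 × √(0.047000/1.9530) = 841 × 0.15513 = 130 THz

f_obs ≈ 130 THz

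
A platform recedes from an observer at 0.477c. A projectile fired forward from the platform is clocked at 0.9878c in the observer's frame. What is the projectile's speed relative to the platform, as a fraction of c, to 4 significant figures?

u' ≈ 0.9659c

Inverse velocity addition: u' = (u − v)/(1 − uv/c²)
= (0.9878 − 0.477)/(1 − 0.9878×0.477) = 0.5108/0.528819 = 0.9659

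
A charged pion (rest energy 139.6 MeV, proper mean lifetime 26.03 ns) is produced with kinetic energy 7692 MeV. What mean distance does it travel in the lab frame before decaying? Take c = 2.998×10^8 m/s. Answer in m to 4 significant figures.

d ≈ 437.7 m

γ = 1 + K/(m₀c²) = 1 + 7692/139.6 = 56.1003
β = √(1 − 1/γ²) = 0.999841
Dilated lifetime: γτ₀ = 56.1003 × 26.03 ns = 1460.29 ns
d = βc·γτ₀ = 0.999841 × (2.998×10^8 m/s) × 1.46029×10^-6 s = 437.7 m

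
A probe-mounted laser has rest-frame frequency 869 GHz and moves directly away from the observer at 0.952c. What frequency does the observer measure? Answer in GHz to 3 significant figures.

f_obs ≈ 136 GHz

Relativistic Doppler: f_obs = f_src √((1−β)/(1+β))
= 869 × √(0.048000/1.9520) = 869 × 0.15681 = 136 GHz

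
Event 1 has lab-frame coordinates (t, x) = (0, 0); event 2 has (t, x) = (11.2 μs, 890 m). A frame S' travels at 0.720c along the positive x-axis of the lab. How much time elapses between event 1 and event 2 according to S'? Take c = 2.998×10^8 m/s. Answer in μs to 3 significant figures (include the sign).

γ = 1/√(1 − 0.720²) = 1.4410
Δt' = γ(Δt − vΔx/c²) = 1.4410 × (11.2 μs − 0.720×890 m / (2.998×10^8 m/s))
= 1.4410 × (9.0626 μs) = 13.1 μs

Δt' ≈ 13.1 μs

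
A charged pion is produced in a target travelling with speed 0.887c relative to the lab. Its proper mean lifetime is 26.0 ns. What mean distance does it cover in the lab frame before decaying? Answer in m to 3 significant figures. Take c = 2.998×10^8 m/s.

γ = 1/√(1 − 0.887²) = 2.1656
Dilated lifetime: Δt = γτ₀ = 2.1656 × 26.0 ns = 56.305 ns
d = vΔt = 0.887c × 56.305 ns = 2.6592×10^8 m/s × 5.6305×10^-8 s = 15.0 m

d ≈ 15.0 m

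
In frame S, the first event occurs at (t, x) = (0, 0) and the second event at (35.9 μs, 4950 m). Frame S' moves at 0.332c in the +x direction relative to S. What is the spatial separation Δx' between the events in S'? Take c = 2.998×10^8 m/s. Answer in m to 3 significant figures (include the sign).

Δx' ≈ 1460 m

γ = 1/√(1 − 0.332²) = 1.0601
Δx' = γ(Δx − vΔt) = 1.0601 × (4950 m − 0.332×(2.998×10^8 m/s)×35.9×10^-6 s)
= 1.0601 × (1376.7 m) = 1460 m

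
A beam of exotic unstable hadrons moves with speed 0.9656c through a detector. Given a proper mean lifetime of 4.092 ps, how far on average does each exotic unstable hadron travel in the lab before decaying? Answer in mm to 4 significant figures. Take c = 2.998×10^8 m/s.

d ≈ 4.556 mm

γ = 1/√(1 − 0.9656²) = 3.84568
Dilated lifetime: Δt = γτ₀ = 3.84568 × 4.092 ps = 15.7365 ps
d = vΔt = 0.9656c × 15.7365 ps = 2.89487×10^8 m/s × 1.57365×10^-11 s = 4.556 mm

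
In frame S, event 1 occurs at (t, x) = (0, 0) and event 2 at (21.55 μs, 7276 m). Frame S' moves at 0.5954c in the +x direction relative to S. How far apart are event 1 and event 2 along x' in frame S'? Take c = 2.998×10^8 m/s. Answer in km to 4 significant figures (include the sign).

γ = 1/√(1 − 0.5954²) = 1.24466
Δx' = γ(Δx − vΔt) = 1.24466 × (7276 m − 0.5954×(2.998×10^8 m/s)×21.55×10^-6 s)
= 1.24466 × (3429.31 m) = 4.268 km

Δx' ≈ 4.268 km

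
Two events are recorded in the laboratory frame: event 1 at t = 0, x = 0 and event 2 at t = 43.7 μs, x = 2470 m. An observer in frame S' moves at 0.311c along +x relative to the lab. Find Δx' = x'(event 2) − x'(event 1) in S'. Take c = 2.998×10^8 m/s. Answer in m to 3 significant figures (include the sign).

Δx' ≈ -1690 m

γ = 1/√(1 − 0.311²) = 1.0522
Δx' = γ(Δx − vΔt) = 1.0522 × (2470 m − 0.311×(2.998×10^8 m/s)×43.7×10^-6 s)
= 1.0522 × (-1604.5 m) = -1690 m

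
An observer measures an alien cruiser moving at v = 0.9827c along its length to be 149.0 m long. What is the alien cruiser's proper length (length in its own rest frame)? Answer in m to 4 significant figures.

L₀ ≈ 804.5 m

γ = 1/√(1 − 0.9827²) = 5.39944
L₀ = γL = 5.39944 × 149.0 = 804.5 m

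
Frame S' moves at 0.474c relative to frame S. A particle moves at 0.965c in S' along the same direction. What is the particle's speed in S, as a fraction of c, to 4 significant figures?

u ≈ 0.9874c

Relativistic velocity addition: u = (u' + v)/(1 + u'v/c²)
= (0.965 + 0.474)/(1 + 0.965×0.474) = 1.439/1.45741 = 0.9874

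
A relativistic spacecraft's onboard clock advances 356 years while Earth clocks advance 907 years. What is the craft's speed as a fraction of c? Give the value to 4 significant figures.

γ = Δt/τ₀ = 907/356 = 2.54775
β = √(1 − 1/γ²) = √(1 − 1/2.54775²) = 0.9198

β ≈ 0.9198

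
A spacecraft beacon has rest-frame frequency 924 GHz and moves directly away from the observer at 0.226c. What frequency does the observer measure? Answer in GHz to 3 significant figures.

Relativistic Doppler: f_obs = f_src √((1−β)/(1+β))
= 924 × √(0.77400/1.2260) = 924 × 0.79456 = 734 GHz

f_obs ≈ 734 GHz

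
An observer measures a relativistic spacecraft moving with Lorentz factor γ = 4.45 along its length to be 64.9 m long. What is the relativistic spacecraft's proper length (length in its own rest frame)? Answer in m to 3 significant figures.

γ = 4.45 (given)
L₀ = γL = 4.45 × 64.9 = 289 m

L₀ ≈ 289 m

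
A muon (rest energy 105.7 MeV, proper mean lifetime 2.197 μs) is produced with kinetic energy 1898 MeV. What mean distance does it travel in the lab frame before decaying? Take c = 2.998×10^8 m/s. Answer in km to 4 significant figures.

γ = 1 + K/(m₀c²) = 1 + 1898/105.7 = 18.9565
β = √(1 − 1/γ²) = 0.998608
Dilated lifetime: γτ₀ = 18.9565 × 2.197 μs = 41.6474 μs
d = βc·γτ₀ = 0.998608 × (2.998×10^8 m/s) × 4.16474×10^-5 s = 12.47 km

d ≈ 12.47 km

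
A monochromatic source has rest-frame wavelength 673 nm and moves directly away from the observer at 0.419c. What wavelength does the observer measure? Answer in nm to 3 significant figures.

λ_obs ≈ 1050 nm

Relativistic Doppler: λ_obs = λ_src √((1+β)/(1−β))
= 673 × √(1.4190/0.58100) = 673 × 1.5628 = 1050 nm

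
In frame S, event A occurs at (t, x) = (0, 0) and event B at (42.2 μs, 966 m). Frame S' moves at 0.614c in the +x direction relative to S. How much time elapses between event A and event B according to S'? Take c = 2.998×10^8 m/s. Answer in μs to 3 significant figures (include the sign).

γ = 1/√(1 − 0.614²) = 1.2669
Δt' = γ(Δt − vΔx/c²) = 1.2669 × (42.2 μs − 0.614×966 m / (2.998×10^8 m/s))
= 1.2669 × (40.222 μs) = 51.0 μs

Δt' ≈ 51.0 μs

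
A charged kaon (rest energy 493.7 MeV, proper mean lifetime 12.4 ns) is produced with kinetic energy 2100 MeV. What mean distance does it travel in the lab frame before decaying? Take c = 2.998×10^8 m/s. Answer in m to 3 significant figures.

γ = 1 + K/(m₀c²) = 1 + 2100/493.7 = 5.2536
β = √(1 − 1/γ²) = 0.98172
Dilated lifetime: γτ₀ = 5.2536 × 12.4 ns = 65.145 ns
d = βc·γτ₀ = 0.98172 × (2.998×10^8 m/s) × 6.5145×10^-8 s = 19.2 m

d ≈ 19.2 m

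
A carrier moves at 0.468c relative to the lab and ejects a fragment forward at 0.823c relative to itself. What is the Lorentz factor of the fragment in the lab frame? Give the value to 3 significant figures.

u_lab = (0.823 + 0.468)/(1 + 0.823×0.468) = 1.291/1.38516 = 0.932020
γ = 1/√(1 − 0.932020²) = 2.76

γ ≈ 2.76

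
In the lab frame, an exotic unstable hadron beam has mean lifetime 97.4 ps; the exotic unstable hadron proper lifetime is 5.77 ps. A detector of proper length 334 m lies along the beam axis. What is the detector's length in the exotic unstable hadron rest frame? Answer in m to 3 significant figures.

L ≈ 19.8 m

Time dilation ⇒ γ = Δt/τ₀ = 97.4/5.77 = 16.880
Length contraction: L = L₀/γ = 334/16.880 = 19.8 m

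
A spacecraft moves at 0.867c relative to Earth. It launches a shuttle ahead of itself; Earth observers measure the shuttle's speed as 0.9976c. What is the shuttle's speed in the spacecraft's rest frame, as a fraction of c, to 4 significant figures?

u' ≈ 0.9668c

Inverse velocity addition: u' = (u − v)/(1 − uv/c²)
= (0.9976 − 0.867)/(1 − 0.9976×0.867) = 0.1306/0.135081 = 0.9668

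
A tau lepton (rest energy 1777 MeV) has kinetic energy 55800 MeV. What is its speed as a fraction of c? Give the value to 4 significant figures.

β ≈ 0.9995

γ = 1 + K/(m₀c²) = 1 + 55800/1777 = 32.4012
β = √(1 − 1/γ²) = 0.9995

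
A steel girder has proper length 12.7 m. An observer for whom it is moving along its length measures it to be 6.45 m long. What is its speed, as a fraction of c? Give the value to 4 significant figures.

β ≈ 0.8614

γ = L₀/L = 12.7/6.45 = 1.96899
β = √(1 − 1/γ²) = 0.8614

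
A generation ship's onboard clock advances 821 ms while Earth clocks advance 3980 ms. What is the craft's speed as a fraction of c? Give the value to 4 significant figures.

β ≈ 0.9785

γ = Δt/τ₀ = 3980/821 = 4.84775
β = √(1 − 1/γ²) = √(1 − 1/4.84775²) = 0.9785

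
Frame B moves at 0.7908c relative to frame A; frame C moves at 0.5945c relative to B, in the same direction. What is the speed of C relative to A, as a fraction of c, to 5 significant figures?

Compose boost 2: (0.5945 + 0.7908)/(1 + 0.5945×0.7908) = 1.3853/1.470131 = 0.94230

u ≈ 0.94230c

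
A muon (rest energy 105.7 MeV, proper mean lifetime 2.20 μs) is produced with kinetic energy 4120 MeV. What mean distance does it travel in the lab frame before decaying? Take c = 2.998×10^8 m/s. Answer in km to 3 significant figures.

d ≈ 26.4 km

γ = 1 + K/(m₀c²) = 1 + 4120/105.7 = 39.978
β = √(1 − 1/γ²) = 0.99969
Dilated lifetime: γτ₀ = 39.978 × 2.20 μs = 87.952 μs
d = βc·γτ₀ = 0.99969 × (2.998×10^8 m/s) × 8.7952×10^-5 s = 26.4 km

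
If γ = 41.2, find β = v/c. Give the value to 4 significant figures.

β ≈ 0.9997

β = √(1 − 1/γ²) = √(1 − 1/41.2²) = √(0.999411) = 0.9997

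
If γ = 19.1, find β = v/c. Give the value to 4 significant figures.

β = √(1 − 1/γ²) = √(1 − 1/19.1²) = √(0.997259) = 0.9986

β ≈ 0.9986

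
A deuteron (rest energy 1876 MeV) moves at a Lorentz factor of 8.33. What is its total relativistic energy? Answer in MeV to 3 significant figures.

E ≈ 15600 MeV

γ = 8.33 (given)
E = γm₀c² = 8.33 × 1876 MeV = 15600 MeV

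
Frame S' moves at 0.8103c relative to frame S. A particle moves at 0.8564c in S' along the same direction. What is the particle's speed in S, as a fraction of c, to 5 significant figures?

u ≈ 0.98392c

Relativistic velocity addition: u = (u' + v)/(1 + u'v/c²)
= (0.8564 + 0.8103)/(1 + 0.8564×0.8103) = 1.6667/1.693941 = 0.98392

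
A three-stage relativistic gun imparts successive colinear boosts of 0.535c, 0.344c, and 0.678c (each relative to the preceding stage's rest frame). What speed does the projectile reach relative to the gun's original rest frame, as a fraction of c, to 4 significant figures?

u ≈ 0.9448c

Compose boost 2: (0.344 + 0.535)/(1 + 0.344×0.535) = 0.8790/1.18404 = 0.742374
Compose boost 3: (0.678 + 0.742374)/(1 + 0.678×0.742374) = 1.42037/1.50333 = 0.9448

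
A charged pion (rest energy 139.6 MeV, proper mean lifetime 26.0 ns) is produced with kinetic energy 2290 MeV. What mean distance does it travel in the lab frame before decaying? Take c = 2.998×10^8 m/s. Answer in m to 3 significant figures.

γ = 1 + K/(m₀c²) = 1 + 2290/139.6 = 17.404
β = √(1 − 1/γ²) = 0.99835
Dilated lifetime: γτ₀ = 17.404 × 26.0 ns = 452.50 ns
d = βc·γτ₀ = 0.99835 × (2.998×10^8 m/s) × 4.5250×10^-7 s = 135 m

d ≈ 135 m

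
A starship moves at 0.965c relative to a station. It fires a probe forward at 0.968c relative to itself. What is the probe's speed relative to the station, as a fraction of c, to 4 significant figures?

Relativistic velocity addition: u = (u' + v)/(1 + u'v/c²)
= (0.968 + 0.965)/(1 + 0.968×0.965) = 1.933/1.93412 = 0.9994

u ≈ 0.9994c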